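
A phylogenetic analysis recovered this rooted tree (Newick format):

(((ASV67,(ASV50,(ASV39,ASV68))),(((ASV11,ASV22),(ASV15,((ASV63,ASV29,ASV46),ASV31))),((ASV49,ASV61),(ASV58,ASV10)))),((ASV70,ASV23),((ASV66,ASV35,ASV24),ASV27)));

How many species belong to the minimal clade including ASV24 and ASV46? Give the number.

21

The MRCA of ASV24 and ASV46 is the root, so the clade is the entire tree.
That clade contains 21 terminal taxa: ASV10, ASV11, ASV15, ASV22, ASV23, ASV24, ASV27, ASV29, ASV31, ASV35, ASV39, ASV46, ASV49, ASV50, ASV58, ASV61, ASV63, ASV66, ASV67, ASV68, ASV70.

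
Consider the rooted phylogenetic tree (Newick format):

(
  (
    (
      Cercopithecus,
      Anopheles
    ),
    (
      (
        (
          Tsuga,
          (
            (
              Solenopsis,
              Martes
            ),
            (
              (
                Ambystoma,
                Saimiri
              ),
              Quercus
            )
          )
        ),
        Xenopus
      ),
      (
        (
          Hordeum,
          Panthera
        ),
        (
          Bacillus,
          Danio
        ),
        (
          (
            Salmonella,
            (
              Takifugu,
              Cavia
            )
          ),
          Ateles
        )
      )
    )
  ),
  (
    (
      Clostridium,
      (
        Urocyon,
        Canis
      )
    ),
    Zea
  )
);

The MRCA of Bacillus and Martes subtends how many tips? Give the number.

15

The MRCA of Bacillus and Martes is the node subtending (((Tsuga,((Solenopsis,Martes),((Ambystoma,Saimiri),Quercus))),Xenopus),((Hordeum,Panthera),(Bacillus,Danio),((Salmonella,(Takifugu,Cavia)),Ateles))).
That clade contains 15 terminal taxa: Ambystoma, Ateles, Bacillus, Cavia, Danio, Hordeum, Martes, Panthera, Quercus, Saimiri, Salmonella, Solenopsis, Takifugu, Tsuga, Xenopus.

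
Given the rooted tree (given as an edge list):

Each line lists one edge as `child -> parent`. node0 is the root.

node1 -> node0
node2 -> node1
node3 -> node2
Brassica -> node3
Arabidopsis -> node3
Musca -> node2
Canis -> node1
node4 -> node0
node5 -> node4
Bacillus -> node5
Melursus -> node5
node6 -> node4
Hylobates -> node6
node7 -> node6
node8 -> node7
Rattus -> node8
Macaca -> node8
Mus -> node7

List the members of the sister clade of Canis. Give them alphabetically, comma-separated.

Canis attaches to the tree at the node subtending (((Brassica,Arabidopsis),Musca),Canis).
The other lineage descending from that same node — the sister group — is ((Brassica,Arabidopsis),Musca); its 3 tips in alphabetical order are the answer.

Arabidopsis, Brassica, Musca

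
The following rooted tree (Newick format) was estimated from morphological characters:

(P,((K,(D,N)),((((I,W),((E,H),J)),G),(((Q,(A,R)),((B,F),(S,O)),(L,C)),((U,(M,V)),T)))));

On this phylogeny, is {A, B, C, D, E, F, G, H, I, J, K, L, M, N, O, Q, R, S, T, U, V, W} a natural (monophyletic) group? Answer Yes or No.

Yes

The most recent common ancestor of these taxa subtends ((K,(D,N)),((((I,W),((E,H),J)),G),(((Q,(A,R)),((B,F),(S,O)),(L,C)),((U,(M,V)),T)))).
That clade has exactly 22 tips — every listed taxon and nothing else — so the group is monophyletic.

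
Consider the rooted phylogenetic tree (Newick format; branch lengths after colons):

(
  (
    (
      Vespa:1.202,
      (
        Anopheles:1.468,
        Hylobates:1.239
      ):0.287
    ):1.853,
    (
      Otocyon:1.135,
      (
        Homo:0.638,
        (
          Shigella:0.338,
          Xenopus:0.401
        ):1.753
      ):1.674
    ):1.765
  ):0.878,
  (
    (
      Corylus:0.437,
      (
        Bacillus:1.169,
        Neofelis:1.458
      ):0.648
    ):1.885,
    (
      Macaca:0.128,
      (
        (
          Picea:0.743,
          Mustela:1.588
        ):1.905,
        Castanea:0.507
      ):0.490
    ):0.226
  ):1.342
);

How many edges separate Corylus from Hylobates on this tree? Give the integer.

The MRCA of Corylus and Hylobates is the root of the tree.
From Corylus up to that node: 3 branches. From Hylobates up to the same node: 4 branches. Total: 3 + 4 = 7.

7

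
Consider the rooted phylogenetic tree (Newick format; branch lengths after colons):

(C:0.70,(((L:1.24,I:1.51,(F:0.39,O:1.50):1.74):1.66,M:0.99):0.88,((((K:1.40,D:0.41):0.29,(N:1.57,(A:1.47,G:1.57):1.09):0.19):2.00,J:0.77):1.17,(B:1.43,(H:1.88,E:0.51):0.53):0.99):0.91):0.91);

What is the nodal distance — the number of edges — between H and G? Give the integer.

The MRCA of H and G is the node subtending ((((K,D),(N,(A,G))),J),(B,(H,E))).
From H up to that node: 3 branches. From G up to the same node: 5 branches. Total: 3 + 5 = 8.

8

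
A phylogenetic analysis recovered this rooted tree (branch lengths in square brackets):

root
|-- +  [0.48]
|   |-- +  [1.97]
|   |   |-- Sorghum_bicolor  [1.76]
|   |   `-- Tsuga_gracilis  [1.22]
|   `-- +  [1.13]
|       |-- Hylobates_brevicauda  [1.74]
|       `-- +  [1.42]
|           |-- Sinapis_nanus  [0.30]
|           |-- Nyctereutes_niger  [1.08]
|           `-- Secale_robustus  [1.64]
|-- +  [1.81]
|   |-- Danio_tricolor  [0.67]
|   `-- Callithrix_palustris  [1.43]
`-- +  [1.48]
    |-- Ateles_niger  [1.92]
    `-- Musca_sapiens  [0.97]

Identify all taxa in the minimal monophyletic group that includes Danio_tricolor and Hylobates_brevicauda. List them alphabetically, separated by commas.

Tracing Danio_tricolor: it sits inside (Danio_tricolor,Callithrix_palustris).
Tracing Hylobates_brevicauda: it sits inside (Hylobates_brevicauda,(Sinapis_nanus,Nyctereutes_niger,Secale_robustus)).
The smallest clade enclosing both is the whole tree (their MRCA is the root), so the answer is all 10 tips in alphabetical order.

Ateles_niger, Callithrix_palustris, Danio_tricolor, Hylobates_brevicauda, Musca_sapiens, Nyctereutes_niger, Secale_robustus, Sinapis_nanus, Sorghum_bicolor, Tsuga_gracilis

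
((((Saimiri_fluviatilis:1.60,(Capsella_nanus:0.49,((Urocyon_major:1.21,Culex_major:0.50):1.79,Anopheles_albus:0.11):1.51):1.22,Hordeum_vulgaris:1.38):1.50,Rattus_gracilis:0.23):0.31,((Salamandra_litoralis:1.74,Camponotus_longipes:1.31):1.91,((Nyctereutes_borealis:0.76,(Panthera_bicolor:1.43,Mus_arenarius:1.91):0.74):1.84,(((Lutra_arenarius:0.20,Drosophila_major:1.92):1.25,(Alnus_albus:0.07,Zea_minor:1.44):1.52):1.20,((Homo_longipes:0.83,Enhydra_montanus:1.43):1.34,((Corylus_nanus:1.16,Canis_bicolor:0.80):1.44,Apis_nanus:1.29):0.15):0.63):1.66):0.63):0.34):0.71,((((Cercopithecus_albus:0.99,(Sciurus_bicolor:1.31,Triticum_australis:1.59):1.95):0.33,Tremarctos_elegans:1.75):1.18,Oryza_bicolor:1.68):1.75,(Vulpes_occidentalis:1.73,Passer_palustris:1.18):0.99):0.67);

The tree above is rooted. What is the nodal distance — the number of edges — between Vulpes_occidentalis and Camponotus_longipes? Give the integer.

7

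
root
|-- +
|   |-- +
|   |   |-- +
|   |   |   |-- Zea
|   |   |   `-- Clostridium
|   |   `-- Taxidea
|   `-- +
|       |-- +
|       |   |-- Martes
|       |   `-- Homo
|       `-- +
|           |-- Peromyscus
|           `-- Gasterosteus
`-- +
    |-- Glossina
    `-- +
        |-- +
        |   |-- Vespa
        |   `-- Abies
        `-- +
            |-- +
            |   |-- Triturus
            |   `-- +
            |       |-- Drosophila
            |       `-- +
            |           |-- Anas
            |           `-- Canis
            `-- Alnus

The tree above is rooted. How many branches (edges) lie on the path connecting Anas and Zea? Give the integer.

11

The MRCA of Anas and Zea is the root of the tree.
From Anas up to that node: 7 branches. From Zea up to the same node: 4 branches. Total: 7 + 4 = 11.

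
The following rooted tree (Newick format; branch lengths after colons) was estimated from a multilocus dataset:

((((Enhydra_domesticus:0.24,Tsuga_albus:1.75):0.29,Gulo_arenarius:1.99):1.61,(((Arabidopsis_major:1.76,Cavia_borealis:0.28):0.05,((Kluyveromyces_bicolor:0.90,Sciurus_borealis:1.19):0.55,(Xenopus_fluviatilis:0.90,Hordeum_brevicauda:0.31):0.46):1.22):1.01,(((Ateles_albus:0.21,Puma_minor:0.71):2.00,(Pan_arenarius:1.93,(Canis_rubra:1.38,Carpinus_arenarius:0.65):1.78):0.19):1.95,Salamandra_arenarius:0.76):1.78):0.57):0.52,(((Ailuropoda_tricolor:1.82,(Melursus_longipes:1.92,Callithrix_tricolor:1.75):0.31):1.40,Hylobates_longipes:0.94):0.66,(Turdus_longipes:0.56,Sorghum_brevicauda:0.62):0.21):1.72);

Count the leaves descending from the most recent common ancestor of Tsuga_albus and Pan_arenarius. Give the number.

The MRCA of Tsuga_albus and Pan_arenarius is the node subtending (((Enhydra_domesticus,Tsuga_albus),Gulo_arenarius),(((Arabidopsis_major,Cavia_borealis),((Kluyveromyces_bicolor,Sciurus_borealis),(Xenopus_fluviatilis,Hordeum_brevicauda))),(((Ateles_albus,Puma_minor),(Pan_arenarius,(Canis_rubra,Carpinus_arenarius))),Salamandra_arenarius))).
That clade contains 15 terminal taxa: Arabidopsis_major, Ateles_albus, Canis_rubra, Carpinus_arenarius, Cavia_borealis, Enhydra_domesticus, Gulo_arenarius, Hordeum_brevicauda, Kluyveromyces_bicolor, Pan_arenarius, Puma_minor, Salamandra_arenarius, Sciurus_borealis, Tsuga_albus, Xenopus_fluviatilis.

15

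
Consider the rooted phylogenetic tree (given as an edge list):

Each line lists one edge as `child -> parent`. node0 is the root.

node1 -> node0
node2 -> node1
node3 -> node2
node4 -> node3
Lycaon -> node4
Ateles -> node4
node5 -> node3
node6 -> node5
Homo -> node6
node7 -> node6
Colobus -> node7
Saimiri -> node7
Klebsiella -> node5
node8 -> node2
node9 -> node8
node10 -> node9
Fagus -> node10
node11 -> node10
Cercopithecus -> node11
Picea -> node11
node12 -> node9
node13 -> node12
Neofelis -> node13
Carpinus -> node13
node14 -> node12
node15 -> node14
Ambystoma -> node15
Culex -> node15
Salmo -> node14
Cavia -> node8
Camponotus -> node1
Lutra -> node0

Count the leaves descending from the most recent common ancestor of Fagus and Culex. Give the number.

The MRCA of Fagus and Culex is the node subtending ((Fagus,(Cercopithecus,Picea)),((Neofelis,Carpinus),((Ambystoma,Culex),Salmo))).
That clade contains 8 terminal taxa: Ambystoma, Carpinus, Cercopithecus, Culex, Fagus, Neofelis, Picea, Salmo.

8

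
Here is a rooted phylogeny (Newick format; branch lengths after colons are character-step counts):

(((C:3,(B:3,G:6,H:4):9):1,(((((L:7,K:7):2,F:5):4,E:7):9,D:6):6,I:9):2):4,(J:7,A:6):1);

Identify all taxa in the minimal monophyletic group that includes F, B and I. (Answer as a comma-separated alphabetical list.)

B, C, D, E, F, G, H, I, K, L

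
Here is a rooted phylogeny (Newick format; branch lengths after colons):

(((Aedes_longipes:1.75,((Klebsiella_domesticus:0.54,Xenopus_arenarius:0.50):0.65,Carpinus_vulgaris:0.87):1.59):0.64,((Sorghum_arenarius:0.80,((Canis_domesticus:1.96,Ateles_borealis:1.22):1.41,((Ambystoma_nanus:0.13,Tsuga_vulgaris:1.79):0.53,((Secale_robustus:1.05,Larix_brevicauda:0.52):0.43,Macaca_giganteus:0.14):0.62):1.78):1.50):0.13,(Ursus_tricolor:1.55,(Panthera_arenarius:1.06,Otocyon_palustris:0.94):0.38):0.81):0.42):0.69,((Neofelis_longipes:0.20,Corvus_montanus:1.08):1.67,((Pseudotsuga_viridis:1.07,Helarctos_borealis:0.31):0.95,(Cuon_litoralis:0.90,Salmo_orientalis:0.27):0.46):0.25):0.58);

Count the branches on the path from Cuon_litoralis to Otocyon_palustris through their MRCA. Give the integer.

The MRCA of Cuon_litoralis and Otocyon_palustris is the root of the tree.
From Cuon_litoralis up to that node: 4 branches. From Otocyon_palustris up to the same node: 5 branches. Total: 4 + 5 = 9.

9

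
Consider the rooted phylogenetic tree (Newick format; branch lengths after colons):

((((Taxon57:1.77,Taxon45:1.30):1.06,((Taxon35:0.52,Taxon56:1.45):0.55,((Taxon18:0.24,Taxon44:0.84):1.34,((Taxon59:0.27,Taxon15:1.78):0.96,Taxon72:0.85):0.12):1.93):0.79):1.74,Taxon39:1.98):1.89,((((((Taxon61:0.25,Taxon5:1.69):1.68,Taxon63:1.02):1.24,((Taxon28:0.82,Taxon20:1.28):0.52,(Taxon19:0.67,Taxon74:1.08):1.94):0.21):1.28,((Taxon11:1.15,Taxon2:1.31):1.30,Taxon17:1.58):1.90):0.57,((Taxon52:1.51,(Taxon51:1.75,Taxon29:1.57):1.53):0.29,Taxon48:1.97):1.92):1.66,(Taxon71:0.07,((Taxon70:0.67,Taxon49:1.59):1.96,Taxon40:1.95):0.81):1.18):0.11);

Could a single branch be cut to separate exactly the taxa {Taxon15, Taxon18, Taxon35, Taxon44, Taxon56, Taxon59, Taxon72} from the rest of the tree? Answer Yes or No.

Yes

The most recent common ancestor of these taxa subtends ((Taxon35,Taxon56),((Taxon18,Taxon44),((Taxon59,Taxon15),Taxon72))).
That clade has exactly 7 tips — every listed taxon and nothing else — so the group is monophyletic.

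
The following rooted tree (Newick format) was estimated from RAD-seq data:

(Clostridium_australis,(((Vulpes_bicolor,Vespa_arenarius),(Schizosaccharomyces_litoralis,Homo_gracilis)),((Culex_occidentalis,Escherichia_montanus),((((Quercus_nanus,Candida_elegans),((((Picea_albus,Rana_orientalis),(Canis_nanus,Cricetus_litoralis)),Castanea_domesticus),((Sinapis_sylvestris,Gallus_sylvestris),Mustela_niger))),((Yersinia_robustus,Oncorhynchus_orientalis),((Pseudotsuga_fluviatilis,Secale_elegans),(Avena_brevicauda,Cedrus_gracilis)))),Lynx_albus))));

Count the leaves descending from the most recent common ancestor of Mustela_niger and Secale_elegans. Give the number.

16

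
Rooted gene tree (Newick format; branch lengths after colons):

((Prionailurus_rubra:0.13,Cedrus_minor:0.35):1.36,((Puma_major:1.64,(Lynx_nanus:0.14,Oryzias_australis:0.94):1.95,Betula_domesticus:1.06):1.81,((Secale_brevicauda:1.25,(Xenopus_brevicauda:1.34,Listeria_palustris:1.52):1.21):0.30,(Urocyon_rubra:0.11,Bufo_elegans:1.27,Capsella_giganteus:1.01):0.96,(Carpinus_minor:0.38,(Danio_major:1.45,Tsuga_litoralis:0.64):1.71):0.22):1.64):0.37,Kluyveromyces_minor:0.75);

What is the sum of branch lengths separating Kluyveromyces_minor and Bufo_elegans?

4.99

The path runs Kluyveromyces_minor → … → MRCA → … → Bufo_elegans; the MRCA is the root of the tree.
Branch lengths along that path: 0.75 + 0.37 + 1.64 + 0.96 + 1.27 = 4.99.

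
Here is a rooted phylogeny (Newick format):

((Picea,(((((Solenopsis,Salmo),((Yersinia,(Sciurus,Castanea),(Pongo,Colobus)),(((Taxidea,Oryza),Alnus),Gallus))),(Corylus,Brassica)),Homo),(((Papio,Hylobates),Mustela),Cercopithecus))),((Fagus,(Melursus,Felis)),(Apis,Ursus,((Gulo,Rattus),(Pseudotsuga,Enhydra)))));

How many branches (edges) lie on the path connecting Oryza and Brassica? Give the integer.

The MRCA of Oryza and Brassica is the node subtending (((Solenopsis,Salmo),((Yersinia,(Sciurus,Castanea),(Pongo,Colobus)),(((Taxidea,Oryza),Alnus),Gallus))),(Corylus,Brassica)).
From Oryza up to that node: 6 branches. From Brassica up to the same node: 2 branches. Total: 6 + 2 = 8.

8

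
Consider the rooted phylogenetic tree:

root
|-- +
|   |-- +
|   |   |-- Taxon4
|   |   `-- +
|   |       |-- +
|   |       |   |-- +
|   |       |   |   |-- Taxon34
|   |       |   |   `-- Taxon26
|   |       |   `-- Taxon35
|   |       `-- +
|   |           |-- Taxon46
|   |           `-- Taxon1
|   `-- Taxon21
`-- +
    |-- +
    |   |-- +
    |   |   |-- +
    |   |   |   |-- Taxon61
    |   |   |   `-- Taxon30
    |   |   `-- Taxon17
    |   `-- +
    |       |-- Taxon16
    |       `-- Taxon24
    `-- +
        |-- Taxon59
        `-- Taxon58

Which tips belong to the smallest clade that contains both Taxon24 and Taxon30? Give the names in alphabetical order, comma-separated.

Tracing Taxon24: it sits inside (Taxon16,Taxon24).
Tracing Taxon30: it sits inside (Taxon61,Taxon30).
The smallest clade enclosing both is (((Taxon61,Taxon30),Taxon17),(Taxon16,Taxon24)); the answer is its 5 terminal taxa in alphabetical order.

Taxon16, Taxon17, Taxon24, Taxon30, Taxon61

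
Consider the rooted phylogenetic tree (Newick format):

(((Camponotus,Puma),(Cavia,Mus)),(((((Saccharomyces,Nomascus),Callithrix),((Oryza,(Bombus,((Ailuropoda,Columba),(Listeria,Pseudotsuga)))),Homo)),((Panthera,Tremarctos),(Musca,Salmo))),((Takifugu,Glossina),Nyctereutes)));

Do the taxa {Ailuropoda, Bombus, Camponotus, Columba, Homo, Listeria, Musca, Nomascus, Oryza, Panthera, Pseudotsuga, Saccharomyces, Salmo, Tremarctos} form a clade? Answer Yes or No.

The MRCA of the listed taxa is the root, so the smallest clade containing them is the whole tree.
That clade also contains Callithrix, Cavia, Glossina, Mus, Nyctereutes, Puma, Takifugu, which are not in the proposed group, so the group is not monophyletic.

No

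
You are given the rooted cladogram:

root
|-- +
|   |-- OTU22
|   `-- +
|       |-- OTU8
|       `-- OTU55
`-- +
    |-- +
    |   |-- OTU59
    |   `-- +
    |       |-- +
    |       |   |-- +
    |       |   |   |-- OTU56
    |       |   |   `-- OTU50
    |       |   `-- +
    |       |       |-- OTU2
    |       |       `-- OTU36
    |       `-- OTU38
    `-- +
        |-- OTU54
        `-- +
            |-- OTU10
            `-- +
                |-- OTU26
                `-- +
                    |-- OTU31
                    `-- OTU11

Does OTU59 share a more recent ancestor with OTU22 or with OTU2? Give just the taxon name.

OTU2

The MRCA of OTU59 and OTU2 subtends (OTU59,(((OTU56,OTU50),(OTU2,OTU36)),OTU38)) (6 taxa).
The MRCA of OTU59 and OTU22 is the root, subtending the entire tree (14 taxa).
The first is nested inside the second, so OTU59 shares a more recent common ancestor with OTU2.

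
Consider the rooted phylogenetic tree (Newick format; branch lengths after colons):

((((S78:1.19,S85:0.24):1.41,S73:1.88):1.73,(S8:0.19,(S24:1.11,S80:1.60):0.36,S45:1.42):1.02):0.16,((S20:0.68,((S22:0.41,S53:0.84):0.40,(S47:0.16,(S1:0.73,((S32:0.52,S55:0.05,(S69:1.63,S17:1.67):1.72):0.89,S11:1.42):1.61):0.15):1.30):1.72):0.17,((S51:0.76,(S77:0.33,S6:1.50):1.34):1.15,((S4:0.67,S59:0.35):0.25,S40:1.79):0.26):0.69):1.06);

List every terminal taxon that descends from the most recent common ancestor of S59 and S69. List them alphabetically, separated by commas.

S1, S11, S17, S20, S22, S32, S4, S40, S47, S51, S53, S55, S59, S6, S69, S77

Tracing S59: it sits inside (S4,S59).
Tracing S69: it sits inside (S69,S17).
The smallest clade enclosing both is ((S20,((S22,S53),(S47,(S1,((S32,S55,(S69,S17)),S11))))),((S51,(S77,S6)),((S4,S59),S40))); the answer is its 16 terminal taxa in alphabetical order.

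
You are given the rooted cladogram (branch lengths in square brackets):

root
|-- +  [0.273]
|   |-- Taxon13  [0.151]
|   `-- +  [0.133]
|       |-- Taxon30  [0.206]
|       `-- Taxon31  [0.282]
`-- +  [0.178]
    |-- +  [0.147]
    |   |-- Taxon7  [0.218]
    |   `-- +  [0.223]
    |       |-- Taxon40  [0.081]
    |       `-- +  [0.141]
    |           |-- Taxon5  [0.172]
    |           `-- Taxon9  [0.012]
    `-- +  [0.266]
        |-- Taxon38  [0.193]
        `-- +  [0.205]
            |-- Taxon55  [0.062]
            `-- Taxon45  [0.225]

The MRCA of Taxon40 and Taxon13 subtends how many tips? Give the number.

10

The MRCA of Taxon40 and Taxon13 is the root, so the clade is the entire tree.
That clade contains 10 terminal taxa: Taxon13, Taxon30, Taxon31, Taxon38, Taxon40, Taxon45, Taxon5, Taxon55, Taxon7, Taxon9.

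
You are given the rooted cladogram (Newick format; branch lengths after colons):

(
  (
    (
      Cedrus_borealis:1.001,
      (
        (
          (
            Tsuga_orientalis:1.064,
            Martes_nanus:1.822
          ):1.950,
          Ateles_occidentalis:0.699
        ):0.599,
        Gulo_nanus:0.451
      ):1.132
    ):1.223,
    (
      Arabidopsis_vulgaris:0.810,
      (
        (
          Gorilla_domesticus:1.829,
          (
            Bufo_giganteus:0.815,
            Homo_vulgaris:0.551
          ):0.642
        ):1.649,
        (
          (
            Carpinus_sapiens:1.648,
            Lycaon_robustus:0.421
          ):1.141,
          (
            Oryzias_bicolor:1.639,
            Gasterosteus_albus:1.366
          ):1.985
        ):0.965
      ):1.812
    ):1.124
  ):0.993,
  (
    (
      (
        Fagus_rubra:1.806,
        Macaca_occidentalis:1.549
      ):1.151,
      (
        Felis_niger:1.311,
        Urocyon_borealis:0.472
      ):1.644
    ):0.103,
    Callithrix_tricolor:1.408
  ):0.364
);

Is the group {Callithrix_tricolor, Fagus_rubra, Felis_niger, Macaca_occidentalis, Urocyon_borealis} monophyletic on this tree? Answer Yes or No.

The most recent common ancestor of these taxa subtends (((Fagus_rubra,Macaca_occidentalis),(Felis_niger,Urocyon_borealis)),Callithrix_tricolor).
That clade has exactly 5 tips — every listed taxon and nothing else — so the group is monophyletic.

Yes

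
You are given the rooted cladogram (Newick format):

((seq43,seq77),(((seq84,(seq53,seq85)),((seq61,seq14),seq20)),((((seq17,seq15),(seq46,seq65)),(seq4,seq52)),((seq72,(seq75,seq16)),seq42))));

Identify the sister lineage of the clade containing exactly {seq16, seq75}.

seq72

The clade containing exactly {seq16, seq75} attaches to the tree at the node subtending (seq72,(seq75,seq16)).
The other lineage descending from that same node — the sister group — is the single tip seq72.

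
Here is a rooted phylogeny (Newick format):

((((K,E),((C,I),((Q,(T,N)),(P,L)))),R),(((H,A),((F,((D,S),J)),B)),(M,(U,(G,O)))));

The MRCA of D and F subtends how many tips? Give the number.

4

The MRCA of D and F is the node subtending (F,((D,S),J)).
That clade contains 4 terminal taxa: D, F, J, S.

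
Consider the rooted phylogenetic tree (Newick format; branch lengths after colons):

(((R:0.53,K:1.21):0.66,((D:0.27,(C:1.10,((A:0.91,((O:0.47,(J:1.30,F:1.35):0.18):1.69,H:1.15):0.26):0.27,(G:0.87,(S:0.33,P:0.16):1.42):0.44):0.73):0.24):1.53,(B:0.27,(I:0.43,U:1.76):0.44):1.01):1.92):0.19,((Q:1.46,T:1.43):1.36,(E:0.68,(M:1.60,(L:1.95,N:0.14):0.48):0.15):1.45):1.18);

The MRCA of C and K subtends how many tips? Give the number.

The MRCA of C and K is the node subtending ((R,K),((D,(C,((A,((O,(J,F)),H)),(G,(S,P))))),(B,(I,U)))).
That clade contains 15 terminal taxa: A, B, C, D, F, G, H, I, J, K, O, P, R, S, U.

15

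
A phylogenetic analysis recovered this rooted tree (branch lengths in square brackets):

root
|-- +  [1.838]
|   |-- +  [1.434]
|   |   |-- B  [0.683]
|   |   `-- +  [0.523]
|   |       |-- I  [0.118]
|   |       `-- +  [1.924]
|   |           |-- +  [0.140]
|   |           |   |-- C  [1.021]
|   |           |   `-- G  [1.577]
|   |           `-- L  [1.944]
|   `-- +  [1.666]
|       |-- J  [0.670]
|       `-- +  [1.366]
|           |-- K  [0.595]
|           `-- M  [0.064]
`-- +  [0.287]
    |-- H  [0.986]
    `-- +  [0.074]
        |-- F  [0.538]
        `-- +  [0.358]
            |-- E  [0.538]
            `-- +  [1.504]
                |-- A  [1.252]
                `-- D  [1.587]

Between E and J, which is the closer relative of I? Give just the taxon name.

The MRCA of I and J subtends ((B,(I,((C,G),L))),(J,(K,M))) (8 taxa).
The MRCA of I and E is the root, subtending the entire tree (13 taxa).
The first is nested inside the second, so I shares a more recent common ancestor with J.

J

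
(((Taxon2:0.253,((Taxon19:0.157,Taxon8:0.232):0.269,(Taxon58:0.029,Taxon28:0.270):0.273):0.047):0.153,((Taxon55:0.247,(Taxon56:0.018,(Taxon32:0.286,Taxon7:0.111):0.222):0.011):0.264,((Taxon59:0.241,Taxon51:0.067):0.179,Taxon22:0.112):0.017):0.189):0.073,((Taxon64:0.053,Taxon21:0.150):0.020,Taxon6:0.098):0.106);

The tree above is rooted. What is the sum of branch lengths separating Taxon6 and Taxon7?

The path runs Taxon6 → … → MRCA → … → Taxon7; the MRCA is the root of the tree.
Branch lengths along that path: 0.098 + 0.106 + 0.073 + 0.189 + 0.264 + 0.011 + 0.222 + 0.111 = 1.074.

1.074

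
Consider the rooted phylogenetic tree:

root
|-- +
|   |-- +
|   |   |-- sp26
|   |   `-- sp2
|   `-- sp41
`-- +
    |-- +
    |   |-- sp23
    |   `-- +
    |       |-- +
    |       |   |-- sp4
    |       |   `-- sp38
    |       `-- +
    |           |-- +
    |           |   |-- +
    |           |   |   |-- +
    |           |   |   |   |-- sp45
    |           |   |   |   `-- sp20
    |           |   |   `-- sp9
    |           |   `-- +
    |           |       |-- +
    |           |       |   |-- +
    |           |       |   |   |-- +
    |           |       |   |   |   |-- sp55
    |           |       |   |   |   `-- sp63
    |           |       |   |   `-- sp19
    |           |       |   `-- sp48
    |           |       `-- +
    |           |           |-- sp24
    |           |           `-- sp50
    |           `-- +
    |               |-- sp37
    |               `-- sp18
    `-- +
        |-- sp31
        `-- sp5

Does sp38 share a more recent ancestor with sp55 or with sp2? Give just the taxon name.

sp55

The MRCA of sp38 and sp55 subtends ((sp4,sp38),((((sp45,sp20),sp9),((((sp55,sp63),sp19),sp48),(sp24,sp50))),(sp37,sp18))) (13 taxa).
The MRCA of sp38 and sp2 is the root, subtending the entire tree (19 taxa).
The first is nested inside the second, so sp38 shares a more recent common ancestor with sp55.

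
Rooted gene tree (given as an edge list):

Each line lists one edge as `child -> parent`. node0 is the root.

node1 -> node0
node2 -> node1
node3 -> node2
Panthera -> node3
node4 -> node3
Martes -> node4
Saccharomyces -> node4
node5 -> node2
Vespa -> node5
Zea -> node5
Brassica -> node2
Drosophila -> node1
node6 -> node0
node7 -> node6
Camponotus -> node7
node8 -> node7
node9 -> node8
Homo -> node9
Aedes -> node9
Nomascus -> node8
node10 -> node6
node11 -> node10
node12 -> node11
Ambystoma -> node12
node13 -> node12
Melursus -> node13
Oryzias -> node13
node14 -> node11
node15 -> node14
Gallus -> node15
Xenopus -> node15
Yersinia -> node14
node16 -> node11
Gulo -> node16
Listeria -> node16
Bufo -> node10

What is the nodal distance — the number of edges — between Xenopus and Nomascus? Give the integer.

The MRCA of Xenopus and Nomascus is the node subtending ((Camponotus,((Homo,Aedes),Nomascus)),(((Ambystoma,(Melursus,Oryzias)),((Gallus,Xenopus),Yersinia),(Gulo,Listeria)),Bufo)).
From Xenopus up to that node: 5 branches. From Nomascus up to the same node: 3 branches. Total: 5 + 3 = 8.

8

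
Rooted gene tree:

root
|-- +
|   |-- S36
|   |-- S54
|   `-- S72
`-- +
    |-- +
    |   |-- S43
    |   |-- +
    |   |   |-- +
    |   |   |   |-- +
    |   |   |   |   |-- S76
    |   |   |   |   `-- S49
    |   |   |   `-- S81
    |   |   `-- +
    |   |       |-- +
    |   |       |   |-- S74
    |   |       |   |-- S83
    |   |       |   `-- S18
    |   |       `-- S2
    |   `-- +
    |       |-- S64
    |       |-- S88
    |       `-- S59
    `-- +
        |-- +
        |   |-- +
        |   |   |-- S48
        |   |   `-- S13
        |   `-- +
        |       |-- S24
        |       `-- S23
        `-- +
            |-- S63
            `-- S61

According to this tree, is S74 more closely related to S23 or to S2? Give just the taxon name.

S2

The MRCA of S74 and S2 subtends ((S74,S83,S18),S2) (4 taxa).
The MRCA of S74 and S23 subtends ((S43,(((S76,S49),S81),((S74,S83,S18),S2)),(S64,S88,S59)),(((S48,S13),(S24,S23)),(S63,S61))) (17 taxa).
The first is nested inside the second, so S74 shares a more recent common ancestor with S2.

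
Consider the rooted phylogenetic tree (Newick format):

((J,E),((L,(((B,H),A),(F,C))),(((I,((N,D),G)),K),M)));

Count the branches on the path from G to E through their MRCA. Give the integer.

The MRCA of G and E is the root of the tree.
From G up to that node: 6 branches. From E up to the same node: 2 branches. Total: 6 + 2 = 8.

8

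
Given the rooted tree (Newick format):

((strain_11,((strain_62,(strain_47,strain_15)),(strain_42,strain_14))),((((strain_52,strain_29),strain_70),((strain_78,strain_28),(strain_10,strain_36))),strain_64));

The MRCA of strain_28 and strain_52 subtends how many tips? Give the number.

7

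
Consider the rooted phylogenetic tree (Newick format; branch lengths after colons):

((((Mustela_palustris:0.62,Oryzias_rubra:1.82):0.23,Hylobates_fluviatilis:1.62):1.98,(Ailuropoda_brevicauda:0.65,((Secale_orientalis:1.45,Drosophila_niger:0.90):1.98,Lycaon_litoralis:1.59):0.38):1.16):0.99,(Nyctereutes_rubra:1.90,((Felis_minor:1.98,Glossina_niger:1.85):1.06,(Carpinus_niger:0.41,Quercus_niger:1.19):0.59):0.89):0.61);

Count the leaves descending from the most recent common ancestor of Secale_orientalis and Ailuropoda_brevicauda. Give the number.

The MRCA of Secale_orientalis and Ailuropoda_brevicauda is the node subtending (Ailuropoda_brevicauda,((Secale_orientalis,Drosophila_niger),Lycaon_litoralis)).
That clade contains 4 terminal taxa: Ailuropoda_brevicauda, Drosophila_niger, Lycaon_litoralis, Secale_orientalis.

4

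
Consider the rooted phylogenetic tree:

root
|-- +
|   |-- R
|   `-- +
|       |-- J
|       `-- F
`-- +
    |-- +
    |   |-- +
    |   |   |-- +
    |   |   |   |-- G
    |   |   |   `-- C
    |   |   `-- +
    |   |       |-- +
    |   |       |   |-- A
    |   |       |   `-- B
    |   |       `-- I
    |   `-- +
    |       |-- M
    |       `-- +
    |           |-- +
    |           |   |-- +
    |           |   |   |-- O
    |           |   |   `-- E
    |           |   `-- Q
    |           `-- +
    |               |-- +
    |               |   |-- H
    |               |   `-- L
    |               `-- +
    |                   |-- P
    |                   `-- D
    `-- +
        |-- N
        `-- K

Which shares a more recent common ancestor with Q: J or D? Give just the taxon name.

The MRCA of Q and D subtends (((O,E),Q),((H,L),(P,D))) (7 taxa).
The MRCA of Q and J is the root, subtending the entire tree (18 taxa).
The first is nested inside the second, so Q shares a more recent common ancestor with D.

D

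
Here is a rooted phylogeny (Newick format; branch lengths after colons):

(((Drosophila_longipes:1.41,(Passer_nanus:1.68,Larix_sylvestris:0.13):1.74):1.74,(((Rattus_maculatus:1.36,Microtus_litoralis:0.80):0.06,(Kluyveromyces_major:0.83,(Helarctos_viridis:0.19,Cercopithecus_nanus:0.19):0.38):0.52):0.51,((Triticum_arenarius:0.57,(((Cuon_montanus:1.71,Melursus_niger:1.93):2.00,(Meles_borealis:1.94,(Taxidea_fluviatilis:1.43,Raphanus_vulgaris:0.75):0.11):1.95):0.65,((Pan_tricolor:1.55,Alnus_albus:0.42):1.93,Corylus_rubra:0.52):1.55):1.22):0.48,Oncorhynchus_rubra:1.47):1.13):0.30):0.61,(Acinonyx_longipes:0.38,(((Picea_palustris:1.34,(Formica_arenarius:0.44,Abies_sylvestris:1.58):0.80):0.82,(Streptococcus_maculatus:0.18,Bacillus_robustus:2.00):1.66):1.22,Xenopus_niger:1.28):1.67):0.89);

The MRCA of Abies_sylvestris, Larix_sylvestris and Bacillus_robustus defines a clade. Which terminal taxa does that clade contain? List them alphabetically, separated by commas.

Abies_sylvestris, Acinonyx_longipes, Alnus_albus, Bacillus_robustus, Cercopithecus_nanus, Corylus_rubra, Cuon_montanus, Drosophila_longipes, Formica_arenarius, Helarctos_viridis, Kluyveromyces_major, Larix_sylvestris, Meles_borealis, Melursus_niger, Microtus_litoralis, Oncorhynchus_rubra, Pan_tricolor, Passer_nanus, Picea_palustris, Raphanus_vulgaris, Rattus_maculatus, Streptococcus_maculatus, Taxidea_fluviatilis, Triticum_arenarius, Xenopus_niger

Tracing Abies_sylvestris: it sits inside (Formica_arenarius,Abies_sylvestris).
Tracing Larix_sylvestris: it sits inside (Passer_nanus,Larix_sylvestris).
Tracing Bacillus_robustus: it sits inside (Streptococcus_maculatus,Bacillus_robustus).
The smallest clade enclosing all 3 is the whole tree (their MRCA is the root), so the answer is all 25 tips in alphabetical order.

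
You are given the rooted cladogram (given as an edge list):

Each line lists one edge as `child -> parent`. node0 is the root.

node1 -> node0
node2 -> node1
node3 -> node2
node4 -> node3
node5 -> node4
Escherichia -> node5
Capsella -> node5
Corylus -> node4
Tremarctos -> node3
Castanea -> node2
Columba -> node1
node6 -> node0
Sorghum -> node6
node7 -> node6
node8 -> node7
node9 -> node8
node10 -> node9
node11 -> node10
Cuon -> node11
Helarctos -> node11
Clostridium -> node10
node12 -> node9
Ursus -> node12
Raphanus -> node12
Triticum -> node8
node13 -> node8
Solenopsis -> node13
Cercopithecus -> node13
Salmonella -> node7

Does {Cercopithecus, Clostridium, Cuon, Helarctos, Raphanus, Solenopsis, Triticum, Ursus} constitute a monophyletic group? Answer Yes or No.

Yes

The most recent common ancestor of these taxa subtends ((((Cuon,Helarctos),Clostridium),(Ursus,Raphanus)),Triticum,(Solenopsis,Cercopithecus)).
That clade has exactly 8 tips — every listed taxon and nothing else — so the group is monophyletic.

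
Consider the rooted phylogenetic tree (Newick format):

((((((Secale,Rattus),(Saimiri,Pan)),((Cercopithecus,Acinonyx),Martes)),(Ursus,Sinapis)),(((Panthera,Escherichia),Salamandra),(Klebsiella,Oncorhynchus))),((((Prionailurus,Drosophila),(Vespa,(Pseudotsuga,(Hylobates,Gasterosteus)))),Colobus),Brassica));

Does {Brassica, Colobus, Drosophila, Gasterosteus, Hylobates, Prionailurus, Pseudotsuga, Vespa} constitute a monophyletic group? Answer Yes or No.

The most recent common ancestor of these taxa subtends ((((Prionailurus,Drosophila),(Vespa,(Pseudotsuga,(Hylobates,Gasterosteus)))),Colobus),Brassica).
That clade has exactly 8 tips — every listed taxon and nothing else — so the group is monophyletic.

Yes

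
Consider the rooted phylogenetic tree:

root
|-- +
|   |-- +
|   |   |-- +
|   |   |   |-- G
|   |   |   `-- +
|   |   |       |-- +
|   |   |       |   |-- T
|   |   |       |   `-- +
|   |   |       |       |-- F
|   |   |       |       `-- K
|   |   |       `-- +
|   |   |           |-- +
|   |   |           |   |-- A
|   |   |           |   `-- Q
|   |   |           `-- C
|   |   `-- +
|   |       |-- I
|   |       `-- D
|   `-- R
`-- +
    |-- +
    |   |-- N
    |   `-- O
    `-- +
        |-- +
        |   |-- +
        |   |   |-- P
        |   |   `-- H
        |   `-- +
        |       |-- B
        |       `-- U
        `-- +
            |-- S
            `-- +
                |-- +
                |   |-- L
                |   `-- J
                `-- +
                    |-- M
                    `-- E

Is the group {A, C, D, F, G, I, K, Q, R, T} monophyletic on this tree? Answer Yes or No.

Yes

The most recent common ancestor of these taxa subtends (((G,((T,(F,K)),((A,Q),C))),(I,D)),R).
That clade has exactly 10 tips — every listed taxon and nothing else — so the group is monophyletic.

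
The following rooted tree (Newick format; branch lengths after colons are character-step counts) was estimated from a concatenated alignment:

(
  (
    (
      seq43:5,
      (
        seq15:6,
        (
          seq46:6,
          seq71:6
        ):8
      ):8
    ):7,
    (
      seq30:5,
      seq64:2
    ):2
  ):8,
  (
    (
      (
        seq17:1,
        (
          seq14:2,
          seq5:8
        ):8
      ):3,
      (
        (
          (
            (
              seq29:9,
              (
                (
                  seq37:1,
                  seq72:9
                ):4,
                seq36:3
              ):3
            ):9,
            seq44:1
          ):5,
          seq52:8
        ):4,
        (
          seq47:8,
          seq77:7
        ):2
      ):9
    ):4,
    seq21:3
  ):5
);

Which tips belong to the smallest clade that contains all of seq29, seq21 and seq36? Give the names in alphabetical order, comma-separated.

seq14, seq17, seq21, seq29, seq36, seq37, seq44, seq47, seq5, seq52, seq72, seq77

Tracing seq29: it sits inside (seq29,((seq37,seq72),seq36)).
Tracing seq21: it sits inside (((seq17,(seq14,seq5)),((((seq29,((seq37,seq72),seq36)),seq44),seq52),(seq47,seq77))),seq21).
Tracing seq36: it sits inside ((seq37,seq72),seq36).
The smallest clade enclosing all 3 is (((seq17,(seq14,seq5)),((((seq29,((seq37,seq72),seq36)),seq44),seq52),(seq47,seq77))),seq21); the answer is its 12 terminal taxa in alphabetical order.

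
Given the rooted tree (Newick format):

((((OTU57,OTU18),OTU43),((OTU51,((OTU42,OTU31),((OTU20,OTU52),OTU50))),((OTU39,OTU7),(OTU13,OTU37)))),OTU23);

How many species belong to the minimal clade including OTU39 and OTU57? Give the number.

13

The MRCA of OTU39 and OTU57 is the node subtending (((OTU57,OTU18),OTU43),((OTU51,((OTU42,OTU31),((OTU20,OTU52),OTU50))),((OTU39,OTU7),(OTU13,OTU37)))).
That clade contains 13 terminal taxa: OTU13, OTU18, OTU20, OTU31, OTU37, OTU39, OTU42, OTU43, OTU50, OTU51, OTU52, OTU57, OTU7.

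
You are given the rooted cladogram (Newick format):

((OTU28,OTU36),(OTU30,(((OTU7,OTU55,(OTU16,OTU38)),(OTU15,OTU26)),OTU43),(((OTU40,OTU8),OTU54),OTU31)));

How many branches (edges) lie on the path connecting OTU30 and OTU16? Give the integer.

6

The MRCA of OTU30 and OTU16 is the node subtending (OTU30,(((OTU7,OTU55,(OTU16,OTU38)),(OTU15,OTU26)),OTU43),(((OTU40,OTU8),OTU54),OTU31)).
From OTU30 up to that node: 1 branch. From OTU16 up to the same node: 5 branches. Total: 1 + 5 = 6.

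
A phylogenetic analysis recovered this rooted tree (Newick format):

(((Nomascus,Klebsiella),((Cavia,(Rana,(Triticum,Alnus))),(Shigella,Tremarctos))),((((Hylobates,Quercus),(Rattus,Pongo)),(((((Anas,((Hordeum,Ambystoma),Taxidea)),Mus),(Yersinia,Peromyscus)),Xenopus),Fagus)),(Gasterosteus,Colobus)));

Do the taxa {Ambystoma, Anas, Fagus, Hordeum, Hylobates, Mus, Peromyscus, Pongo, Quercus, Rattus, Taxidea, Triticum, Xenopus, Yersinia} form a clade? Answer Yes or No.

The MRCA of the listed taxa is the root, so the smallest clade containing them is the whole tree.
That clade also contains Alnus, Cavia, Colobus, Gasterosteus, Klebsiella, Nomascus, Rana, Shigella, Tremarctos, which are not in the proposed group, so the group is not monophyletic.

No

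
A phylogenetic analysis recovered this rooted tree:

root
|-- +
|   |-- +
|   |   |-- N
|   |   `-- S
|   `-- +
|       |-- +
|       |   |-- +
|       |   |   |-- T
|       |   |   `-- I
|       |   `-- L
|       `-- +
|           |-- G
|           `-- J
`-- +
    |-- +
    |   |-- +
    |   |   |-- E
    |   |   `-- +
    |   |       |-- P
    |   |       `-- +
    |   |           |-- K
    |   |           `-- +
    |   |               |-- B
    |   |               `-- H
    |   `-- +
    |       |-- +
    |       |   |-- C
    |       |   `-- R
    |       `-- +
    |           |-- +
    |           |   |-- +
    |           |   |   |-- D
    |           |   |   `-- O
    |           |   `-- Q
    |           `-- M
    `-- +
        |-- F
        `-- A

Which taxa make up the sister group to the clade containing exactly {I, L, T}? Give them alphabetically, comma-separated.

G, J

The clade containing exactly {I, L, T} attaches to the tree at the node subtending (((T,I),L),(G,J)).
The other lineage descending from that same node — the sister group — is (G,J); its 2 tips in alphabetical order are the answer.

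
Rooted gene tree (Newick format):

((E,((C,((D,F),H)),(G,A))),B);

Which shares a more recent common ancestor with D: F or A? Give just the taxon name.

The MRCA of D and F subtends (D,F) (2 taxa).
The MRCA of D and A subtends ((C,((D,F),H)),(G,A)) (6 taxa).
The first is nested inside the second, so D shares a more recent common ancestor with F.

F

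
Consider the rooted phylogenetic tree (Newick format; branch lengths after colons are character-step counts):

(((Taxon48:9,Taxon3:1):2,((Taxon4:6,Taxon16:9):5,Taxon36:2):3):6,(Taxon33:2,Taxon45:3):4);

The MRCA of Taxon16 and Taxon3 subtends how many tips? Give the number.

The MRCA of Taxon16 and Taxon3 is the node subtending ((Taxon48,Taxon3),((Taxon4,Taxon16),Taxon36)).
That clade contains 5 terminal taxa: Taxon16, Taxon3, Taxon36, Taxon4, Taxon48.

5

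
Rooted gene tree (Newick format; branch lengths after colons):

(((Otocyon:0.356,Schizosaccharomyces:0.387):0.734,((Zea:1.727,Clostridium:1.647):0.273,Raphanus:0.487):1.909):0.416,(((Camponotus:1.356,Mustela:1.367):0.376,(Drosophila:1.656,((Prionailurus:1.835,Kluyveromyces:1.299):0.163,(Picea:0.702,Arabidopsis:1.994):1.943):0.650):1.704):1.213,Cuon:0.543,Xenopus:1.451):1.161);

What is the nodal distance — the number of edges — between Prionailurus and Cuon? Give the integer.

6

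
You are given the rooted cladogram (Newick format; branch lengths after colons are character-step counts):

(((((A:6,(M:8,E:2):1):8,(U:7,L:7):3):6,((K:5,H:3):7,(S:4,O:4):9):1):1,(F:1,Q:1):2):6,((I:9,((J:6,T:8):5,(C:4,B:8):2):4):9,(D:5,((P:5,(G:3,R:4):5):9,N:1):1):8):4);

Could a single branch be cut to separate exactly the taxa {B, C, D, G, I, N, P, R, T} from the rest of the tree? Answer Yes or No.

No

The MRCA of the listed taxa subtends ((I,((J,T),(C,B))),(D,((P,(G,R)),N))).
That clade also contains J, which is not in the proposed group, so the group is not monophyletic.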